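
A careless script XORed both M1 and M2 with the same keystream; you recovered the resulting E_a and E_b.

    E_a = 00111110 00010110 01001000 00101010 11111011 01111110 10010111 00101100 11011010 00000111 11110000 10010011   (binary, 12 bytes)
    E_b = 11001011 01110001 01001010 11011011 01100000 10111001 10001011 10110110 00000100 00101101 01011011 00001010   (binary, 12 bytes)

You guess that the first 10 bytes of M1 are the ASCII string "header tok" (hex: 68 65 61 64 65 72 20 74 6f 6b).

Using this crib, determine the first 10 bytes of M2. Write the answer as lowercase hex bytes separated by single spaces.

First, E_a ⊕ E_b = (M1 ⊕ K) ⊕ (M2 ⊕ K) = M1 ⊕ M2, so the key drops out. Then M2 = (M1 ⊕ M2) ⊕ M1 over the first 10 bytes.
byte 0: (3e xor cb) xor 68 = f5 xor 68 = 9d
byte 1: (16 xor 71) xor 65 = 67 xor 65 = 02
byte 2: (48 xor 4a) xor 61 = 02 xor 61 = 63
byte 3: (2a xor db) xor 64 = f1 xor 64 = 95
byte 4: (fb xor 60) xor 65 = 9b xor 65 = fe
byte 5: (7e xor b9) xor 72 = c7 xor 72 = b5
byte 6: (97 xor 8b) xor 20 = 1c xor 20 = 3c
byte 7: (2c xor b6) xor 74 = 9a xor 74 = ee
byte 8: (da xor 04) xor 6f = de xor 6f = b1
byte 9: (07 xor 2d) xor 6b = 2a xor 6b = 41

9d 02 63 95 fe b5 3c ee b1 41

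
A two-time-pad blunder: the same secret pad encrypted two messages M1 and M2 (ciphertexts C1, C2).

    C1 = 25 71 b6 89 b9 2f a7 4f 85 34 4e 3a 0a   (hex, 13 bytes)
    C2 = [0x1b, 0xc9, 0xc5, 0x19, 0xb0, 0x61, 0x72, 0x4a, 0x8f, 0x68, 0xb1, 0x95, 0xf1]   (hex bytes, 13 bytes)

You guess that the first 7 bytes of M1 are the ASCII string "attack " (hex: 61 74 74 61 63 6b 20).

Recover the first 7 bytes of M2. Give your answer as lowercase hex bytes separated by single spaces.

5f cc 07 f1 6a 25 f5

First, C1 ⊕ C2 = (M1 ⊕ K) ⊕ (M2 ⊕ K) = M1 ⊕ M2, so the key drops out. Then M2 = (M1 ⊕ M2) ⊕ M1 over the first 7 bytes.
byte 0: (25 XOR 1b) XOR 61 = 3e XOR 61 = 5f
byte 1: (71 XOR c9) XOR 74 = b8 XOR 74 = cc
byte 2: (b6 XOR c5) XOR 74 = 73 XOR 74 = 07
byte 3: (89 XOR 19) XOR 61 = 90 XOR 61 = f1
byte 4: (b9 XOR b0) XOR 63 = 09 XOR 63 = 6a
byte 5: (2f XOR 61) XOR 6b = 4e XOR 6b = 25
byte 6: (a7 XOR 72) XOR 20 = d5 XOR 20 = f5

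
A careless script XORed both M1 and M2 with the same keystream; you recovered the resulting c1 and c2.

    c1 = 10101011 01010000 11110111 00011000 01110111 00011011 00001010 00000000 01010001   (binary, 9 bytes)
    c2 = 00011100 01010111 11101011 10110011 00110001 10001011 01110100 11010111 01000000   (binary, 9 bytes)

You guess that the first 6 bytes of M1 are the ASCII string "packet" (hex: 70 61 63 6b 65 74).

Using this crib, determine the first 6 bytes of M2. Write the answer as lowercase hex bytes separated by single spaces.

First, c1 ⊕ c2 = (M1 ⊕ K) ⊕ (M2 ⊕ K) = M1 ⊕ M2, so the key drops out. Then M2 = (M1 ⊕ M2) ⊕ M1 over the first 6 bytes.
byte 0: (ab ⊕ 1c) ⊕ 70 = b7 ⊕ 70 = c7
byte 1: (50 ⊕ 57) ⊕ 61 = 07 ⊕ 61 = 66
byte 2: (f7 ⊕ eb) ⊕ 63 = 1c ⊕ 63 = 7f
byte 3: (18 ⊕ b3) ⊕ 6b = ab ⊕ 6b = c0
byte 4: (77 ⊕ 31) ⊕ 65 = 46 ⊕ 65 = 23
byte 5: (1b ⊕ 8b) ⊕ 74 = 90 ⊕ 74 = e4

c7 66 7f c0 23 e4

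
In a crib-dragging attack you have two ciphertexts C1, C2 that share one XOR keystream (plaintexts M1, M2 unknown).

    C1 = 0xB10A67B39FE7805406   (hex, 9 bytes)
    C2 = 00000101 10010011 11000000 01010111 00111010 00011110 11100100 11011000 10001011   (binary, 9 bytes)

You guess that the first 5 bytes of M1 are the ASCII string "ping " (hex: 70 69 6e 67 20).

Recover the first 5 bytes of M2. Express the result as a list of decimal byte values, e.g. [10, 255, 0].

[196, 240, 201, 131, 133]

First, C1 ⊕ C2 = (M1 ⊕ K) ⊕ (M2 ⊕ K) = M1 ⊕ M2, so the key drops out. Then M2 = (M1 ⊕ M2) ⊕ M1 over the first 5 bytes.
byte 0: (b1 XOR 05) XOR 70 = b4 XOR 70 = c4
byte 1: (0a XOR 93) XOR 69 = 99 XOR 69 = f0
byte 2: (67 XOR c0) XOR 6e = a7 XOR 6e = c9
byte 3: (b3 XOR 57) XOR 67 = e4 XOR 67 = 83
byte 4: (9f XOR 3a) XOR 20 = a5 XOR 20 = 85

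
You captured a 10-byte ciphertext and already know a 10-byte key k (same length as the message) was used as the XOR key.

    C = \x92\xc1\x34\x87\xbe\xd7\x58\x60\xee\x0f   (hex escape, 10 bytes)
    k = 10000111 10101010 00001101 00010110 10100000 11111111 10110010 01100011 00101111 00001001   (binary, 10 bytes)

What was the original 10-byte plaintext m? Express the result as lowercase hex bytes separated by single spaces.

92 ^ 87 = 15
c1 ^ aa = 6b
34 ^ 0d = 39
87 ^ 16 = 91
be ^ a0 = 1e
d7 ^ ff = 28
58 ^ b2 = ea
60 ^ 63 = 03
ee ^ 2f = c1
0f ^ 09 = 06

15 6b 39 91 1e 28 ea 03 c1 06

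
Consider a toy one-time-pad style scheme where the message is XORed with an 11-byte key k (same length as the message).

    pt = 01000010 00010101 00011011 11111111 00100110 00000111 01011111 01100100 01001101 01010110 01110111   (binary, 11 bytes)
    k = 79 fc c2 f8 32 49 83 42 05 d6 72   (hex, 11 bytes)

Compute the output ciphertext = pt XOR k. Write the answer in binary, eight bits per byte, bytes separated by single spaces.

42 XOR 79 = 3b
15 XOR fc = e9
1b XOR c2 = d9
ff XOR f8 = 07
26 XOR 32 = 14
07 XOR 49 = 4e
5f XOR 83 = dc
64 XOR 42 = 26
4d XOR 05 = 48
56 XOR d6 = 80
77 XOR 72 = 05

00111011 11101001 11011001 00000111 00010100 01001110 11011100 00100110 01001000 10000000 00000101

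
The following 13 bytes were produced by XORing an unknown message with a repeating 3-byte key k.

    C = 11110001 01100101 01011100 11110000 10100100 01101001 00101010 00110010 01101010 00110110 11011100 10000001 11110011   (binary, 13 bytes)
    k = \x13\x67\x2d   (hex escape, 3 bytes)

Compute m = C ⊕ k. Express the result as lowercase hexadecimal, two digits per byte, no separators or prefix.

The 3-byte key repeats, so the effective keystream is 13 67 2d 13 67 2d 13 67 2d 13 67 2d 13.
byte 0: 241 ⊕  19 = 226
byte 1: 101 ⊕ 103 =   2
byte 2:  92 ⊕  45 = 113
byte 3: 240 ⊕  19 = 227
byte 4: 164 ⊕ 103 = 195
byte 5: 105 ⊕  45 =  68
byte 6:  42 ⊕  19 =  57
byte 7:  50 ⊕ 103 =  85
byte 8: 106 ⊕  45 =  71
byte 9:  54 ⊕  19 =  37
byte 10: 220 ⊕ 103 = 187
byte 11: 129 ⊕  45 = 172
byte 12: 243 ⊕  19 = 224

e20271e3c34439554725bbace0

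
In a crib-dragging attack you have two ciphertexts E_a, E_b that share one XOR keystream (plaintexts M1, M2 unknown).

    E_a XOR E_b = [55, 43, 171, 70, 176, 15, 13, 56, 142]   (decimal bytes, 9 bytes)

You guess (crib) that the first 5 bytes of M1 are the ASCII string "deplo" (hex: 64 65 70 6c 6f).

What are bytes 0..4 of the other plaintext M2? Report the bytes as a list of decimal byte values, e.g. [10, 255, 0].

Since E_a ⊕ E_b = M1 ⊕ M2, XORing with the guessed M1 bytes yields the corresponding M2 bytes: M2 = (E_a ⊕ E_b) ⊕ M1.
37 xor 64 = 53
2b xor 65 = 4e
ab xor 70 = db
46 xor 6c = 2a
b0 xor 6f = df

[83, 78, 219, 42, 223]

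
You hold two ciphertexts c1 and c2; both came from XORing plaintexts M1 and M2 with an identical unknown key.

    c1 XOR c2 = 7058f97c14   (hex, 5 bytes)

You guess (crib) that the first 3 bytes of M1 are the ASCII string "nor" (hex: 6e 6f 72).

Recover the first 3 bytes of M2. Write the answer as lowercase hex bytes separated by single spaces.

Since c1 ⊕ c2 = M1 ⊕ M2, XORing with the guessed M1 bytes yields the corresponding M2 bytes: M2 = (c1 ⊕ c2) ⊕ M1.
70 XOR 6e = 1e
58 XOR 6f = 37
f9 XOR 72 = 8b

1e 37 8b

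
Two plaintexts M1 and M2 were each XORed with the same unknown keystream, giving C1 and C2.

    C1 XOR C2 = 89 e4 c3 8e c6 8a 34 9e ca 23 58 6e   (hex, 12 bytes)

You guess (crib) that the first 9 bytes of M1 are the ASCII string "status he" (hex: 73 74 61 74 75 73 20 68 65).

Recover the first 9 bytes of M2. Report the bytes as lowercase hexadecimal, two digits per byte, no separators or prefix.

fa90a2fab3f914f6af

Since C1 ⊕ C2 = M1 ⊕ M2, XORing with the guessed M1 bytes yields the corresponding M2 bytes: M2 = (C1 ⊕ C2) ⊕ M1.
89 ⊕ 73 = fa
e4 ⊕ 74 = 90
c3 ⊕ 61 = a2
8e ⊕ 74 = fa
c6 ⊕ 75 = b3
8a ⊕ 73 = f9
34 ⊕ 20 = 14
9e ⊕ 68 = f6
ca ⊕ 65 = af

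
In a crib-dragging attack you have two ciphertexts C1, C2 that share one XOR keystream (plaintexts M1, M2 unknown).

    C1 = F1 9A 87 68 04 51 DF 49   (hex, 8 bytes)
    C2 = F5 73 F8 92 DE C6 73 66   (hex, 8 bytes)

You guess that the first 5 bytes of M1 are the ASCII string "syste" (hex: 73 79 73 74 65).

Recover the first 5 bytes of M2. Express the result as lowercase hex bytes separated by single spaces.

77 90 0c 8e bf

First, C1 ⊕ C2 = (M1 ⊕ K) ⊕ (M2 ⊕ K) = M1 ⊕ M2, so the key drops out. Then M2 = (M1 ⊕ M2) ⊕ M1 over the first 5 bytes.
byte 0: (f1 xor f5) xor 73 = 04 xor 73 = 77
byte 1: (9a xor 73) xor 79 = e9 xor 79 = 90
byte 2: (87 xor f8) xor 73 = 7f xor 73 = 0c
byte 3: (68 xor 92) xor 74 = fa xor 74 = 8e
byte 4: (04 xor de) xor 65 = da xor 65 = bf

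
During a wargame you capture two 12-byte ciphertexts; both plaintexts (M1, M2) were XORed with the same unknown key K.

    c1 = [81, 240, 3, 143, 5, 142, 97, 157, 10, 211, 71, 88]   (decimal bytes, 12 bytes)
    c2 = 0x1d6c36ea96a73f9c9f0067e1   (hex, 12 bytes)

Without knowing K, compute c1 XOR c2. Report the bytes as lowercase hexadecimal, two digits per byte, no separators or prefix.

4c9c356593295e0195d320b9

c1 ⊕ c2 = (M1 ⊕ K) ⊕ (M2 ⊕ K) = M1 ⊕ M2 — the shared key cancels under XOR.
01010001 xor 00011101 = 01001100
11110000 xor 01101100 = 10011100
00000011 xor 00110110 = 00110101
10001111 xor 11101010 = 01100101
00000101 xor 10010110 = 10010011
10001110 xor 10100111 = 00101001
01100001 xor 00111111 = 01011110
10011101 xor 10011100 = 00000001
00001010 xor 10011111 = 10010101
11010011 xor 00000000 = 11010011
01000111 xor 01100111 = 00100000
01011000 xor 11100001 = 10111001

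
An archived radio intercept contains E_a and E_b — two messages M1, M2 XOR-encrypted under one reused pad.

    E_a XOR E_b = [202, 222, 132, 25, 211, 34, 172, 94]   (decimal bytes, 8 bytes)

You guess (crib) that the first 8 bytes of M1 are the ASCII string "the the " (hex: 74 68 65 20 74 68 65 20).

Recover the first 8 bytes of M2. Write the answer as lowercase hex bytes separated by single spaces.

Since E_a ⊕ E_b = M1 ⊕ M2, XORing with the guessed M1 bytes yields the corresponding M2 bytes: M2 = (E_a ⊕ E_b) ⊕ M1.
ca ⊕ 74 = be
de ⊕ 68 = b6
84 ⊕ 65 = e1
19 ⊕ 20 = 39
d3 ⊕ 74 = a7
22 ⊕ 68 = 4a
ac ⊕ 65 = c9
5e ⊕ 20 = 7e

be b6 e1 39 a7 4a c9 7e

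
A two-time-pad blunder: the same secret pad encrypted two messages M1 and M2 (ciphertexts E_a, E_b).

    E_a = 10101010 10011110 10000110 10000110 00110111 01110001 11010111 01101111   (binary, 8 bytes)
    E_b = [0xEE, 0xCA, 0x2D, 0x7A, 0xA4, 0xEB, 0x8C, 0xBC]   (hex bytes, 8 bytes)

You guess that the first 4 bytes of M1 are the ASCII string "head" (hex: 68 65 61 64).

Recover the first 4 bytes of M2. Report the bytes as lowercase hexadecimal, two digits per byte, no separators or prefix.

First, E_a ⊕ E_b = (M1 ⊕ K) ⊕ (M2 ⊕ K) = M1 ⊕ M2, so the key drops out. Then M2 = (M1 ⊕ M2) ⊕ M1 over the first 4 bytes.
byte 0: (aa XOR ee) XOR 68 = 44 XOR 68 = 2c
byte 1: (9e XOR ca) XOR 65 = 54 XOR 65 = 31
byte 2: (86 XOR 2d) XOR 61 = ab XOR 61 = ca
byte 3: (86 XOR 7a) XOR 64 = fc XOR 64 = 98

2c31ca98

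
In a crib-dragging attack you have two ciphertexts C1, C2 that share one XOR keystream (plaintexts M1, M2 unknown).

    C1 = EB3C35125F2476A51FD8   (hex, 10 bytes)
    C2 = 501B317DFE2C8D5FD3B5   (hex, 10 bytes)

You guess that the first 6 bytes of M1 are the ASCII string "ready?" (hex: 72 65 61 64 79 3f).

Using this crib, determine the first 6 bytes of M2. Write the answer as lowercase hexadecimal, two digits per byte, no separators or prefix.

First, C1 ⊕ C2 = (M1 ⊕ K) ⊕ (M2 ⊕ K) = M1 ⊕ M2, so the key drops out. Then M2 = (M1 ⊕ M2) ⊕ M1 over the first 6 bytes.
byte 0: (eb ⊕ 50) ⊕ 72 = bb ⊕ 72 = c9
byte 1: (3c ⊕ 1b) ⊕ 65 = 27 ⊕ 65 = 42
byte 2: (35 ⊕ 31) ⊕ 61 = 04 ⊕ 61 = 65
byte 3: (12 ⊕ 7d) ⊕ 64 = 6f ⊕ 64 = 0b
byte 4: (5f ⊕ fe) ⊕ 79 = a1 ⊕ 79 = d8
byte 5: (24 ⊕ 2c) ⊕ 3f = 08 ⊕ 3f = 37

c942650bd837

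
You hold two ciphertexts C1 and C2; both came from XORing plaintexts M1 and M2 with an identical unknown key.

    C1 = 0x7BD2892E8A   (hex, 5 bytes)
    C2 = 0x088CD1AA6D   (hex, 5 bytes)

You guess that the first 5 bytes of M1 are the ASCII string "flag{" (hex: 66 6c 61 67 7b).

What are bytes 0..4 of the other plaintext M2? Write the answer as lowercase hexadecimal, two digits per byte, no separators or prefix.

First, C1 ⊕ C2 = (M1 ⊕ K) ⊕ (M2 ⊕ K) = M1 ⊕ M2, so the key drops out. Then M2 = (M1 ⊕ M2) ⊕ M1 over the first 5 bytes.
byte 0: (7b ^ 08) ^ 66 = 73 ^ 66 = 15
byte 1: (d2 ^ 8c) ^ 6c = 5e ^ 6c = 32
byte 2: (89 ^ d1) ^ 61 = 58 ^ 61 = 39
byte 3: (2e ^ aa) ^ 67 = 84 ^ 67 = e3
byte 4: (8a ^ 6d) ^ 7b = e7 ^ 7b = 9c

153239e39c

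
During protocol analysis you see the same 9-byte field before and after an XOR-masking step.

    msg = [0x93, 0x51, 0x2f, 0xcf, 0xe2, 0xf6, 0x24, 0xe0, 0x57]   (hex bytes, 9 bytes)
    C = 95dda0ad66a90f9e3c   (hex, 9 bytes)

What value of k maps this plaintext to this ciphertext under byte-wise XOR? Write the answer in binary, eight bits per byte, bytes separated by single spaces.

00000110 10001100 10001111 01100010 10000100 01011111 00101011 01111110 01101011

Since C = msg ⊕ k, XORing both sides with msg gives k = msg ⊕ C.
byte 0: 93 XOR 95 = 06
byte 1: 51 XOR dd = 8c
byte 2: 2f XOR a0 = 8f
byte 3: cf XOR ad = 62
byte 4: e2 XOR 66 = 84
byte 5: f6 XOR a9 = 5f
byte 6: 24 XOR 0f = 2b
byte 7: e0 XOR 9e = 7e
byte 8: 57 XOR 3c = 6b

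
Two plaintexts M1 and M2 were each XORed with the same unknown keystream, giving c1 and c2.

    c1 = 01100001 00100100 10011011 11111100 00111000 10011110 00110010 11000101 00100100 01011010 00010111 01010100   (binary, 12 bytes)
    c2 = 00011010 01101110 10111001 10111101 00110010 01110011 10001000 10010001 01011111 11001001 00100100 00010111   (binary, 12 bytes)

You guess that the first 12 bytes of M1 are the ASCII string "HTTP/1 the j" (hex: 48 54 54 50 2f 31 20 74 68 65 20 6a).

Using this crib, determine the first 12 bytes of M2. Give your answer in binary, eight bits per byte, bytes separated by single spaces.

00110011 00011110 01110110 00010001 00100101 11011100 10011010 00100000 00010011 11110110 00010011 00101001

First, c1 ⊕ c2 = (M1 ⊕ K) ⊕ (M2 ⊕ K) = M1 ⊕ M2, so the key drops out. Then M2 = (M1 ⊕ M2) ⊕ M1 over the first 12 bytes.
byte 0: (61 xor 1a) xor 48 = 7b xor 48 = 33
byte 1: (24 xor 6e) xor 54 = 4a xor 54 = 1e
byte 2: (9b xor b9) xor 54 = 22 xor 54 = 76
byte 3: (fc xor bd) xor 50 = 41 xor 50 = 11
byte 4: (38 xor 32) xor 2f = 0a xor 2f = 25
byte 5: (9e xor 73) xor 31 = ed xor 31 = dc
byte 6: (32 xor 88) xor 20 = ba xor 20 = 9a
byte 7: (c5 xor 91) xor 74 = 54 xor 74 = 20
byte 8: (24 xor 5f) xor 68 = 7b xor 68 = 13
byte 9: (5a xor c9) xor 65 = 93 xor 65 = f6
byte 10: (17 xor 24) xor 20 = 33 xor 20 = 13
byte 11: (54 xor 17) xor 6a = 43 xor 6a = 29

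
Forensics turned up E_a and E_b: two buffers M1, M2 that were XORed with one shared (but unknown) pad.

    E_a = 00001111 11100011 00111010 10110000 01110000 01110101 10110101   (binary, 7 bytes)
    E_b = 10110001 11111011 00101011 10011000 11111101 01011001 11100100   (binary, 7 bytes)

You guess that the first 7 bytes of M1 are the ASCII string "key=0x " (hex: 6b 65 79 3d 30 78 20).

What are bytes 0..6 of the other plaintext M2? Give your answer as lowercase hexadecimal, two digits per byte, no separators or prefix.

First, E_a ⊕ E_b = (M1 ⊕ K) ⊕ (M2 ⊕ K) = M1 ⊕ M2, so the key drops out. Then M2 = (M1 ⊕ M2) ⊕ M1 over the first 7 bytes.
byte 0: (0f XOR b1) XOR 6b = be XOR 6b = d5
byte 1: (e3 XOR fb) XOR 65 = 18 XOR 65 = 7d
byte 2: (3a XOR 2b) XOR 79 = 11 XOR 79 = 68
byte 3: (b0 XOR 98) XOR 3d = 28 XOR 3d = 15
byte 4: (70 XOR fd) XOR 30 = 8d XOR 30 = bd
byte 5: (75 XOR 59) XOR 78 = 2c XOR 78 = 54
byte 6: (b5 XOR e4) XOR 20 = 51 XOR 20 = 71

d57d6815bd5471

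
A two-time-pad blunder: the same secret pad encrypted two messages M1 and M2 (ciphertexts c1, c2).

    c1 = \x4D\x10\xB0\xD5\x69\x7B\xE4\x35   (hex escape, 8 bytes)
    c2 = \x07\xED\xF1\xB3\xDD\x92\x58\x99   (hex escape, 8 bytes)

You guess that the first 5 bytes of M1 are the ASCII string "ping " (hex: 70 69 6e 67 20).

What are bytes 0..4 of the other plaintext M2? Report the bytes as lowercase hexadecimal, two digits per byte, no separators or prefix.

First, c1 ⊕ c2 = (M1 ⊕ K) ⊕ (M2 ⊕ K) = M1 ⊕ M2, so the key drops out. Then M2 = (M1 ⊕ M2) ⊕ M1 over the first 5 bytes.
byte 0: (4d ⊕ 07) ⊕ 70 = 4a ⊕ 70 = 3a
byte 1: (10 ⊕ ed) ⊕ 69 = fd ⊕ 69 = 94
byte 2: (b0 ⊕ f1) ⊕ 6e = 41 ⊕ 6e = 2f
byte 3: (d5 ⊕ b3) ⊕ 67 = 66 ⊕ 67 = 01
byte 4: (69 ⊕ dd) ⊕ 20 = b4 ⊕ 20 = 94

3a942f0194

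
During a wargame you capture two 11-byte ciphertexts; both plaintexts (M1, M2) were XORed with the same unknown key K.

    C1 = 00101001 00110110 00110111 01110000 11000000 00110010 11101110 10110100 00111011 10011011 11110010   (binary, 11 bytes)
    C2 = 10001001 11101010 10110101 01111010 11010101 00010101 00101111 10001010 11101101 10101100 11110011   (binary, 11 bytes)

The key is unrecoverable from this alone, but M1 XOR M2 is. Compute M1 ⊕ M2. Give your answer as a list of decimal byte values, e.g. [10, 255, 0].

C1 ⊕ C2 = (M1 ⊕ K) ⊕ (M2 ⊕ K) = M1 ⊕ M2 — the shared key cancels under XOR.
29 XOR 89 = a0
36 XOR ea = dc
37 XOR b5 = 82
70 XOR 7a = 0a
c0 XOR d5 = 15
32 XOR 15 = 27
ee XOR 2f = c1
b4 XOR 8a = 3e
3b XOR ed = d6
9b XOR ac = 37
f2 XOR f3 = 01

[160, 220, 130, 10, 21, 39, 193, 62, 214, 55, 1]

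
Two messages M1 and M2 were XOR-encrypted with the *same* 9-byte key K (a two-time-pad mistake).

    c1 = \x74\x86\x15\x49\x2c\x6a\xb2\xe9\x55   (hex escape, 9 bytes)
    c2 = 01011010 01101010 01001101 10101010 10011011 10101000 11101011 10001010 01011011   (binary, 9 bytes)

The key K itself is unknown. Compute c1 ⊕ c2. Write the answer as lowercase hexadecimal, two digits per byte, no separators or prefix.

2eec58e3b7c259630e

c1 ⊕ c2 = (M1 ⊕ K) ⊕ (M2 ⊕ K) = M1 ⊕ M2 — the shared key cancels under XOR.
01110100 ⊕ 01011010 = 00101110
10000110 ⊕ 01101010 = 11101100
00010101 ⊕ 01001101 = 01011000
01001001 ⊕ 10101010 = 11100011
00101100 ⊕ 10011011 = 10110111
01101010 ⊕ 10101000 = 11000010
10110010 ⊕ 11101011 = 01011001
11101001 ⊕ 10001010 = 01100011
01010101 ⊕ 01011011 = 00001110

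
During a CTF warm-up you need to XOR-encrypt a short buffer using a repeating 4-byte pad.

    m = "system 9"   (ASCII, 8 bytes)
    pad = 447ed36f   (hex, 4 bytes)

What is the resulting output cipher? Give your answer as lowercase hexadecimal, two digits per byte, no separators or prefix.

3707a01b2113f356

The 4-byte key repeats, so the effective keystream is 44 7e d3 6f 44 7e d3 6f.
byte 0: 73 ⊕ 44 = 37
byte 1: 79 ⊕ 7e = 07
byte 2: 73 ⊕ d3 = a0
byte 3: 74 ⊕ 6f = 1b
byte 4: 65 ⊕ 44 = 21
byte 5: 6d ⊕ 7e = 13
byte 6: 20 ⊕ d3 = f3
byte 7: 39 ⊕ 6f = 56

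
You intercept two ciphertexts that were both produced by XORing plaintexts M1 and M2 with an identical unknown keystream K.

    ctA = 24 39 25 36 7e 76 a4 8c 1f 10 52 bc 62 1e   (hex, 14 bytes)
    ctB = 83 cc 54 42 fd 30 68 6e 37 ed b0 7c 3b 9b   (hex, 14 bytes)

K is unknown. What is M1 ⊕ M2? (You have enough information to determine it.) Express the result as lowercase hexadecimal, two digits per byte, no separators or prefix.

a7f571748346cce228fde2c05985

ctA ⊕ ctB = (M1 ⊕ K) ⊕ (M2 ⊕ K) = M1 ⊕ M2 — the shared key cancels under XOR.
00100100 XOR 10000011 = 10100111
00111001 XOR 11001100 = 11110101
00100101 XOR 01010100 = 01110001
00110110 XOR 01000010 = 01110100
01111110 XOR 11111101 = 10000011
01110110 XOR 00110000 = 01000110
10100100 XOR 01101000 = 11001100
10001100 XOR 01101110 = 11100010
00011111 XOR 00110111 = 00101000
00010000 XOR 11101101 = 11111101
01010010 XOR 10110000 = 11100010
10111100 XOR 01111100 = 11000000
01100010 XOR 00111011 = 01011001
00011110 XOR 10011011 = 10000101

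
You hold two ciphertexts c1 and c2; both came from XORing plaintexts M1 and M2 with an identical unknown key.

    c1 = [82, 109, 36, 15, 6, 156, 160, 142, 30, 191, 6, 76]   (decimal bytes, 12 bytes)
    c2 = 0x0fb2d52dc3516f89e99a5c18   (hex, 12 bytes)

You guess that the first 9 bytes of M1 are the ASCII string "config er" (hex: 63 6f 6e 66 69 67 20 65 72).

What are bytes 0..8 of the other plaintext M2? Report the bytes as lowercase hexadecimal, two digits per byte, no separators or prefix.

3eb09f44acaaef6285

First, c1 ⊕ c2 = (M1 ⊕ K) ⊕ (M2 ⊕ K) = M1 ⊕ M2, so the key drops out. Then M2 = (M1 ⊕ M2) ⊕ M1 over the first 9 bytes.
byte 0: (52 ⊕ 0f) ⊕ 63 = 5d ⊕ 63 = 3e
byte 1: (6d ⊕ b2) ⊕ 6f = df ⊕ 6f = b0
byte 2: (24 ⊕ d5) ⊕ 6e = f1 ⊕ 6e = 9f
byte 3: (0f ⊕ 2d) ⊕ 66 = 22 ⊕ 66 = 44
byte 4: (06 ⊕ c3) ⊕ 69 = c5 ⊕ 69 = ac
byte 5: (9c ⊕ 51) ⊕ 67 = cd ⊕ 67 = aa
byte 6: (a0 ⊕ 6f) ⊕ 20 = cf ⊕ 20 = ef
byte 7: (8e ⊕ 89) ⊕ 65 = 07 ⊕ 65 = 62
byte 8: (1e ⊕ e9) ⊕ 72 = f7 ⊕ 72 = 85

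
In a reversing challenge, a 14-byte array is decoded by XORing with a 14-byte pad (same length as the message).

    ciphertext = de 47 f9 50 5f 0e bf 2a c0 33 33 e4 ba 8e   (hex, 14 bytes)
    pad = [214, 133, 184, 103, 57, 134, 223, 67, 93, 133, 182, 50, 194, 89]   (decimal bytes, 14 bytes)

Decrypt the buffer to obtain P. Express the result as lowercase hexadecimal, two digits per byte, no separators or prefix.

de xor d6 = 08
47 xor 85 = c2
f9 xor b8 = 41
50 xor 67 = 37
5f xor 39 = 66
0e xor 86 = 88
bf xor df = 60
2a xor 43 = 69
c0 xor 5d = 9d
33 xor 85 = b6
33 xor b6 = 85
e4 xor 32 = d6
ba xor c2 = 78
8e xor 59 = d7

08c24137668860699db685d678d7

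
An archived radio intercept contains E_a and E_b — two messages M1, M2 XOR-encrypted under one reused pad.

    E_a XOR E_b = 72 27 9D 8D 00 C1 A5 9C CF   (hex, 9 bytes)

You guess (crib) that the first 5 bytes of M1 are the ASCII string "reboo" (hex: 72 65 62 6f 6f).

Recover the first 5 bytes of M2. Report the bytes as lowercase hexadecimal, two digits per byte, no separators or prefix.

Since E_a ⊕ E_b = M1 ⊕ M2, XORing with the guessed M1 bytes yields the corresponding M2 bytes: M2 = (E_a ⊕ E_b) ⊕ M1.
72 ⊕ 72 = 00
27 ⊕ 65 = 42
9d ⊕ 62 = ff
8d ⊕ 6f = e2
00 ⊕ 6f = 6f

0042ffe26f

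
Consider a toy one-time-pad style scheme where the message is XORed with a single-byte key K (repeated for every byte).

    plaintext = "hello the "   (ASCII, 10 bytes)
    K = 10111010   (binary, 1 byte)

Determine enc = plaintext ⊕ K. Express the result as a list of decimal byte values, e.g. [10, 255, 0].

[210, 223, 214, 214, 213, 154, 206, 210, 223, 154]

The 1-byte key repeats, so the effective keystream is ba ba ba ba ba ba ba ba ba ba.
byte 0: 01101000 xor 10111010 = 11010010
byte 1: 01100101 xor 10111010 = 11011111
byte 2: 01101100 xor 10111010 = 11010110
byte 3: 01101100 xor 10111010 = 11010110
byte 4: 01101111 xor 10111010 = 11010101
byte 5: 00100000 xor 10111010 = 10011010
byte 6: 01110100 xor 10111010 = 11001110
byte 7: 01101000 xor 10111010 = 11010010
byte 8: 01100101 xor 10111010 = 11011111
byte 9: 00100000 xor 10111010 = 10011010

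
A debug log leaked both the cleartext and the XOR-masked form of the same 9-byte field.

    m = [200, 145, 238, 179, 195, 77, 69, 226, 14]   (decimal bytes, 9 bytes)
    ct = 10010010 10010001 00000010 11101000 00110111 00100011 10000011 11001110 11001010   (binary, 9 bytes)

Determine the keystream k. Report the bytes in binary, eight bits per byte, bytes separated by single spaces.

01011010 00000000 11101100 01011011 11110100 01101110 11000110 00101100 11000100

Since ct = m ⊕ k, XORing both sides with m gives k = m ⊕ ct.
c8 XOR 92 = 5a
91 XOR 91 = 00
ee XOR 02 = ec
b3 XOR e8 = 5b
c3 XOR 37 = f4
4d XOR 23 = 6e
45 XOR 83 = c6
e2 XOR ce = 2c
0e XOR ca = c4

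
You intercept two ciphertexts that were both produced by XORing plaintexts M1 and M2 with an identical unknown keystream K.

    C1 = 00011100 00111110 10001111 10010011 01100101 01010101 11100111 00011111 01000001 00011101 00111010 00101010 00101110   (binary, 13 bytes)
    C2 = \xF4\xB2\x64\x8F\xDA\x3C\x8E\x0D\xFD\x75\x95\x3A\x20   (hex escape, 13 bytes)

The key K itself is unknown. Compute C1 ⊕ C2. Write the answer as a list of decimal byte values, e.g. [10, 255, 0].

C1 ⊕ C2 = (M1 ⊕ K) ⊕ (M2 ⊕ K) = M1 ⊕ M2 — the shared key cancels under XOR.
1c XOR f4 = e8
3e XOR b2 = 8c
8f XOR 64 = eb
93 XOR 8f = 1c
65 XOR da = bf
55 XOR 3c = 69
e7 XOR 8e = 69
1f XOR 0d = 12
41 XOR fd = bc
1d XOR 75 = 68
3a XOR 95 = af
2a XOR 3a = 10
2e XOR 20 = 0e

[232, 140, 235, 28, 191, 105, 105, 18, 188, 104, 175, 16, 14]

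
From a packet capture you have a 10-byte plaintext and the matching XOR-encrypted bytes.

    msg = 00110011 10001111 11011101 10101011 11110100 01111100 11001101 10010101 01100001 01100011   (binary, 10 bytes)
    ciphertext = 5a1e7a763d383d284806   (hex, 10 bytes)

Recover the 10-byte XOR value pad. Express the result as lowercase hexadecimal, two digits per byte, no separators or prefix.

6991a7ddc944f0bd2965

Since ciphertext = msg ⊕ pad, XORing both sides with msg gives pad = msg ⊕ ciphertext.
00110011 ^ 01011010 = 01101001
10001111 ^ 00011110 = 10010001
11011101 ^ 01111010 = 10100111
10101011 ^ 01110110 = 11011101
11110100 ^ 00111101 = 11001001
01111100 ^ 00111000 = 01000100
11001101 ^ 00111101 = 11110000
10010101 ^ 00101000 = 10111101
01100001 ^ 01001000 = 00101001
01100011 ^ 00000110 = 01100101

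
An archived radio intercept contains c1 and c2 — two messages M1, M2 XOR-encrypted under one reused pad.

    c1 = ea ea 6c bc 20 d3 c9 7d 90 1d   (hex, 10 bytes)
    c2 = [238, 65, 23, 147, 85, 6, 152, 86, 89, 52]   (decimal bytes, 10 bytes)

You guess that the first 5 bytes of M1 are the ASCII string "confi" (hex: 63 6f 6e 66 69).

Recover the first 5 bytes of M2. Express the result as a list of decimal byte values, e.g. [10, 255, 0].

[103, 196, 21, 73, 28]

First, c1 ⊕ c2 = (M1 ⊕ K) ⊕ (M2 ⊕ K) = M1 ⊕ M2, so the key drops out. Then M2 = (M1 ⊕ M2) ⊕ M1 over the first 5 bytes.
byte 0: (ea ⊕ ee) ⊕ 63 = 04 ⊕ 63 = 67
byte 1: (ea ⊕ 41) ⊕ 6f = ab ⊕ 6f = c4
byte 2: (6c ⊕ 17) ⊕ 6e = 7b ⊕ 6e = 15
byte 3: (bc ⊕ 93) ⊕ 66 = 2f ⊕ 66 = 49
byte 4: (20 ⊕ 55) ⊕ 69 = 75 ⊕ 69 = 1c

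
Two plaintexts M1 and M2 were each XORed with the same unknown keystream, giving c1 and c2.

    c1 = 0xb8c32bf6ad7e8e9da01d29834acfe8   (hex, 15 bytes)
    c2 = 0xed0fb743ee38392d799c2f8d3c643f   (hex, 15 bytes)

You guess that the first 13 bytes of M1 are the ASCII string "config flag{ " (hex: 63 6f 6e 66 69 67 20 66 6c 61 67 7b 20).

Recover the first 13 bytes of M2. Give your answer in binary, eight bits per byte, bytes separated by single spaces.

00110110 10100011 11110010 11010011 00101010 00100001 10010111 11010110 10110101 11100000 01100001 01110101 01010110

First, c1 ⊕ c2 = (M1 ⊕ K) ⊕ (M2 ⊕ K) = M1 ⊕ M2, so the key drops out. Then M2 = (M1 ⊕ M2) ⊕ M1 over the first 13 bytes.
byte 0: (b8 xor ed) xor 63 = 55 xor 63 = 36
byte 1: (c3 xor 0f) xor 6f = cc xor 6f = a3
byte 2: (2b xor b7) xor 6e = 9c xor 6e = f2
byte 3: (f6 xor 43) xor 66 = b5 xor 66 = d3
byte 4: (ad xor ee) xor 69 = 43 xor 69 = 2a
byte 5: (7e xor 38) xor 67 = 46 xor 67 = 21
byte 6: (8e xor 39) xor 20 = b7 xor 20 = 97
byte 7: (9d xor 2d) xor 66 = b0 xor 66 = d6
byte 8: (a0 xor 79) xor 6c = d9 xor 6c = b5
byte 9: (1d xor 9c) xor 61 = 81 xor 61 = e0
byte 10: (29 xor 2f) xor 67 = 06 xor 67 = 61
byte 11: (83 xor 8d) xor 7b = 0e xor 7b = 75
byte 12: (4a xor 3c) xor 20 = 76 xor 20 = 56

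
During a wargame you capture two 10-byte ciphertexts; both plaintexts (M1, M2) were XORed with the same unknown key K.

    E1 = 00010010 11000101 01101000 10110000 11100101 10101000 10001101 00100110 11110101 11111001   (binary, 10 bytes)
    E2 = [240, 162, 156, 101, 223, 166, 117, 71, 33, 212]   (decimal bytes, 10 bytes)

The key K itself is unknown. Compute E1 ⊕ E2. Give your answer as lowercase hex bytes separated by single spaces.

e2 67 f4 d5 3a 0e f8 61 d4 2d

E1 ⊕ E2 = (M1 ⊕ K) ⊕ (M2 ⊕ K) = M1 ⊕ M2 — the shared key cancels under XOR.
 18 ^ 240 = 226
197 ^ 162 = 103
104 ^ 156 = 244
176 ^ 101 = 213
229 ^ 223 =  58
168 ^ 166 =  14
141 ^ 117 = 248
 38 ^  71 =  97
245 ^  33 = 212
249 ^ 212 =  45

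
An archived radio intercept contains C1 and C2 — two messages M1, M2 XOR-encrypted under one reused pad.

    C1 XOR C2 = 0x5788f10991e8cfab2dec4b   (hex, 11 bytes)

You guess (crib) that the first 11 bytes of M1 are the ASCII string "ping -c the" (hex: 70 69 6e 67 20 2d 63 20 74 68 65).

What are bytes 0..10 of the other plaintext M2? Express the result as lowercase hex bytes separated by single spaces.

27 e1 9f 6e b1 c5 ac 8b 59 84 2e

Since C1 ⊕ C2 = M1 ⊕ M2, XORing with the guessed M1 bytes yields the corresponding M2 bytes: M2 = (C1 ⊕ C2) ⊕ M1.
57 XOR 70 = 27
88 XOR 69 = e1
f1 XOR 6e = 9f
09 XOR 67 = 6e
91 XOR 20 = b1
e8 XOR 2d = c5
cf XOR 63 = ac
ab XOR 20 = 8b
2d XOR 74 = 59
ec XOR 68 = 84
4b XOR 65 = 2e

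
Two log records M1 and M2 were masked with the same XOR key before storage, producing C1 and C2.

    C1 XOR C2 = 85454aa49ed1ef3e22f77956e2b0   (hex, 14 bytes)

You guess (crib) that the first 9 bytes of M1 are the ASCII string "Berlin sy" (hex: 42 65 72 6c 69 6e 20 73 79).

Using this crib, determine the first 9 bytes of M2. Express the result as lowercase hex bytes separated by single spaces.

c7 20 38 c8 f7 bf cf 4d 5b

Since C1 ⊕ C2 = M1 ⊕ M2, XORing with the guessed M1 bytes yields the corresponding M2 bytes: M2 = (C1 ⊕ C2) ⊕ M1.
byte 0: 85 xor 42 = c7
byte 1: 45 xor 65 = 20
byte 2: 4a xor 72 = 38
byte 3: a4 xor 6c = c8
byte 4: 9e xor 69 = f7
byte 5: d1 xor 6e = bf
byte 6: ef xor 20 = cf
byte 7: 3e xor 73 = 4d
byte 8: 22 xor 79 = 5b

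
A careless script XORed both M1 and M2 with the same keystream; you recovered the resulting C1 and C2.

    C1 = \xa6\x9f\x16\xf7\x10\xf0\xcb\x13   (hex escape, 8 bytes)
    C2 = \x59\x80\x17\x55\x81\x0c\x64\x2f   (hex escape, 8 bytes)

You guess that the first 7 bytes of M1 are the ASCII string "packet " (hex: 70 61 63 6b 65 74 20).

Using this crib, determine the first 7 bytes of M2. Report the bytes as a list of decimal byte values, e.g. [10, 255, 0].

[143, 126, 98, 201, 244, 136, 143]

First, C1 ⊕ C2 = (M1 ⊕ K) ⊕ (M2 ⊕ K) = M1 ⊕ M2, so the key drops out. Then M2 = (M1 ⊕ M2) ⊕ M1 over the first 7 bytes.
byte 0: (a6 ⊕ 59) ⊕ 70 = ff ⊕ 70 = 8f
byte 1: (9f ⊕ 80) ⊕ 61 = 1f ⊕ 61 = 7e
byte 2: (16 ⊕ 17) ⊕ 63 = 01 ⊕ 63 = 62
byte 3: (f7 ⊕ 55) ⊕ 6b = a2 ⊕ 6b = c9
byte 4: (10 ⊕ 81) ⊕ 65 = 91 ⊕ 65 = f4
byte 5: (f0 ⊕ 0c) ⊕ 74 = fc ⊕ 74 = 88
byte 6: (cb ⊕ 64) ⊕ 20 = af ⊕ 20 = 8f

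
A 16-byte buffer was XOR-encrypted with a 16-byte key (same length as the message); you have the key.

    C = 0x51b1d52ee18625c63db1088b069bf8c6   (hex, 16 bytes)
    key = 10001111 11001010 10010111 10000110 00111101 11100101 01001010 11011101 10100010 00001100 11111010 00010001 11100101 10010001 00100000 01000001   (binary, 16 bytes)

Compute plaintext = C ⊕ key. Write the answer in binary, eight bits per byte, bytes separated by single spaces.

XOR is its own inverse, so applying the key byte-wise gives the result directly.
51 ^ 8f = de
b1 ^ ca = 7b
d5 ^ 97 = 42
2e ^ 86 = a8
e1 ^ 3d = dc
86 ^ e5 = 63
25 ^ 4a = 6f
c6 ^ dd = 1b
3d ^ a2 = 9f
b1 ^ 0c = bd
08 ^ fa = f2
8b ^ 11 = 9a
06 ^ e5 = e3
9b ^ 91 = 0a
f8 ^ 20 = d8
c6 ^ 41 = 87

11011110 01111011 01000010 10101000 11011100 01100011 01101111 00011011 10011111 10111101 11110010 10011010 11100011 00001010 11011000 10000111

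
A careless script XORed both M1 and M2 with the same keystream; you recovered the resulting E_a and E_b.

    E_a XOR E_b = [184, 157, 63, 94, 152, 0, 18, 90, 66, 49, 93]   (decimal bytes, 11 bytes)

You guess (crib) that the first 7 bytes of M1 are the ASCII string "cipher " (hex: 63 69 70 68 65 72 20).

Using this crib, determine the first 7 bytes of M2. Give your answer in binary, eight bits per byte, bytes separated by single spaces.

11011011 11110100 01001111 00110110 11111101 01110010 00110010

Since E_a ⊕ E_b = M1 ⊕ M2, XORing with the guessed M1 bytes yields the corresponding M2 bytes: M2 = (E_a ⊕ E_b) ⊕ M1.
byte 0: 10111000 ^ 01100011 = 11011011
byte 1: 10011101 ^ 01101001 = 11110100
byte 2: 00111111 ^ 01110000 = 01001111
byte 3: 01011110 ^ 01101000 = 00110110
byte 4: 10011000 ^ 01100101 = 11111101
byte 5: 00000000 ^ 01110010 = 01110010
byte 6: 00010010 ^ 00100000 = 00110010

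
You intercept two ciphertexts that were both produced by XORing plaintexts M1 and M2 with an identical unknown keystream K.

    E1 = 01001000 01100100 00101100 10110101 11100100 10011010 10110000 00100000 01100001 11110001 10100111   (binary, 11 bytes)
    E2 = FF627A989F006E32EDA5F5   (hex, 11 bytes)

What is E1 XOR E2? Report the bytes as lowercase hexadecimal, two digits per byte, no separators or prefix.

E1 ⊕ E2 = (M1 ⊕ K) ⊕ (M2 ⊕ K) = M1 ⊕ M2 — the shared key cancels under XOR.
 72 XOR 255 = 183
100 XOR  98 =   6
 44 XOR 122 =  86
181 XOR 152 =  45
228 XOR 159 = 123
154 XOR   0 = 154
176 XOR 110 = 222
 32 XOR  50 =  18
 97 XOR 237 = 140
241 XOR 165 =  84
167 XOR 245 =  82

b706562d7b9ade128c5452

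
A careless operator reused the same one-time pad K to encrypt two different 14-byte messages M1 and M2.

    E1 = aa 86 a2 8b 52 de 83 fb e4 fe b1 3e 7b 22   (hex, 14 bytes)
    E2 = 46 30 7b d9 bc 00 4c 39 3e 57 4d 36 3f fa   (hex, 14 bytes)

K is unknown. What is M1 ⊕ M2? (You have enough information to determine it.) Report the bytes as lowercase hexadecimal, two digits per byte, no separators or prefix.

E1 ⊕ E2 = (M1 ⊕ K) ⊕ (M2 ⊕ K) = M1 ⊕ M2 — the shared key cancels under XOR.
10101010 ^ 01000110 = 11101100
10000110 ^ 00110000 = 10110110
10100010 ^ 01111011 = 11011001
10001011 ^ 11011001 = 01010010
01010010 ^ 10111100 = 11101110
11011110 ^ 00000000 = 11011110
10000011 ^ 01001100 = 11001111
11111011 ^ 00111001 = 11000010
11100100 ^ 00111110 = 11011010
11111110 ^ 01010111 = 10101001
10110001 ^ 01001101 = 11111100
00111110 ^ 00110110 = 00001000
01111011 ^ 00111111 = 01000100
00100010 ^ 11111010 = 11011000

ecb6d952eedecfc2daa9fc0844d8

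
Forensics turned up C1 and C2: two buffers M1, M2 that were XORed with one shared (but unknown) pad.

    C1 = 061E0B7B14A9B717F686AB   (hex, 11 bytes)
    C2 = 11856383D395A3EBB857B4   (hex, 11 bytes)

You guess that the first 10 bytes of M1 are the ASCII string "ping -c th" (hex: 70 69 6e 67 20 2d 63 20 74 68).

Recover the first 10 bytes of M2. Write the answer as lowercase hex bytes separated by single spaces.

First, C1 ⊕ C2 = (M1 ⊕ K) ⊕ (M2 ⊕ K) = M1 ⊕ M2, so the key drops out. Then M2 = (M1 ⊕ M2) ⊕ M1 over the first 10 bytes.
byte 0: (06 ⊕ 11) ⊕ 70 = 17 ⊕ 70 = 67
byte 1: (1e ⊕ 85) ⊕ 69 = 9b ⊕ 69 = f2
byte 2: (0b ⊕ 63) ⊕ 6e = 68 ⊕ 6e = 06
byte 3: (7b ⊕ 83) ⊕ 67 = f8 ⊕ 67 = 9f
byte 4: (14 ⊕ d3) ⊕ 20 = c7 ⊕ 20 = e7
byte 5: (a9 ⊕ 95) ⊕ 2d = 3c ⊕ 2d = 11
byte 6: (b7 ⊕ a3) ⊕ 63 = 14 ⊕ 63 = 77
byte 7: (17 ⊕ eb) ⊕ 20 = fc ⊕ 20 = dc
byte 8: (f6 ⊕ b8) ⊕ 74 = 4e ⊕ 74 = 3a
byte 9: (86 ⊕ 57) ⊕ 68 = d1 ⊕ 68 = b9

67 f2 06 9f e7 11 77 dc 3a b9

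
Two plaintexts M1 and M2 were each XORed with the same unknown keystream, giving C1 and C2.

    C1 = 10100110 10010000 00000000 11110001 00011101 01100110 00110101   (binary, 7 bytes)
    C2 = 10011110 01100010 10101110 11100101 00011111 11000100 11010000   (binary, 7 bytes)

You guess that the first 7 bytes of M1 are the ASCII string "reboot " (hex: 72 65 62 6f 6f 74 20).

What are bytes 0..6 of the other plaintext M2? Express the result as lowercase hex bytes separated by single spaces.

First, C1 ⊕ C2 = (M1 ⊕ K) ⊕ (M2 ⊕ K) = M1 ⊕ M2, so the key drops out. Then M2 = (M1 ⊕ M2) ⊕ M1 over the first 7 bytes.
byte 0: (a6 ⊕ 9e) ⊕ 72 = 38 ⊕ 72 = 4a
byte 1: (90 ⊕ 62) ⊕ 65 = f2 ⊕ 65 = 97
byte 2: (00 ⊕ ae) ⊕ 62 = ae ⊕ 62 = cc
byte 3: (f1 ⊕ e5) ⊕ 6f = 14 ⊕ 6f = 7b
byte 4: (1d ⊕ 1f) ⊕ 6f = 02 ⊕ 6f = 6d
byte 5: (66 ⊕ c4) ⊕ 74 = a2 ⊕ 74 = d6
byte 6: (35 ⊕ d0) ⊕ 20 = e5 ⊕ 20 = c5

4a 97 cc 7b 6d d6 c5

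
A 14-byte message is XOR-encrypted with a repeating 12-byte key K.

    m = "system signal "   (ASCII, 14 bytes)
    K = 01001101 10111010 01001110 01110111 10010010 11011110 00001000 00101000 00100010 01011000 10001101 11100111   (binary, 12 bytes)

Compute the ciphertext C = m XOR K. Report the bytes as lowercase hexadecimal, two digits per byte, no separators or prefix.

3ec33d03f7b3285b4b3fe386219a

The 12-byte key repeats, so the effective keystream is 4d ba 4e 77 92 de 08 28 22 58 8d e7 4d ba.
byte 0: 73 xor 4d = 3e
byte 1: 79 xor ba = c3
byte 2: 73 xor 4e = 3d
byte 3: 74 xor 77 = 03
byte 4: 65 xor 92 = f7
byte 5: 6d xor de = b3
byte 6: 20 xor 08 = 28
byte 7: 73 xor 28 = 5b
byte 8: 69 xor 22 = 4b
byte 9: 67 xor 58 = 3f
byte 10: 6e xor 8d = e3
byte 11: 61 xor e7 = 86
byte 12: 6c xor 4d = 21
byte 13: 20 xor ba = 9a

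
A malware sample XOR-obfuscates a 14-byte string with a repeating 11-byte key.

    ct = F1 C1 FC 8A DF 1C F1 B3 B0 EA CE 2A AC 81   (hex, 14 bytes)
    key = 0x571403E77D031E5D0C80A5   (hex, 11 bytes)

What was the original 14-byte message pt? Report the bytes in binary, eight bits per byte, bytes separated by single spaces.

10100110 11010101 11111111 01101101 10100010 00011111 11101111 11101110 10111100 01101010 01101011 01111101 10111000 10000010

The 11-byte key repeats, so the effective keystream is 57 14 03 e7 7d 03 1e 5d 0c 80 a5 57 14 03.
byte 0: f1 XOR 57 = a6
byte 1: c1 XOR 14 = d5
byte 2: fc XOR 03 = ff
byte 3: 8a XOR e7 = 6d
byte 4: df XOR 7d = a2
byte 5: 1c XOR 03 = 1f
byte 6: f1 XOR 1e = ef
byte 7: b3 XOR 5d = ee
byte 8: b0 XOR 0c = bc
byte 9: ea XOR 80 = 6a
byte 10: ce XOR a5 = 6b
byte 11: 2a XOR 57 = 7d
byte 12: ac XOR 14 = b8
byte 13: 81 XOR 03 = 82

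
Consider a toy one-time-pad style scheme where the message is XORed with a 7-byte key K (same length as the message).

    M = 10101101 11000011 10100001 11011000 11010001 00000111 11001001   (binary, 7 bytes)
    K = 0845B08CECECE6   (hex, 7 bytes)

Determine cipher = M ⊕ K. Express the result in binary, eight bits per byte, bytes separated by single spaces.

10100101 10000110 00010001 01010100 00111101 11101011 00101111

byte 0: 10101101 XOR 00001000 = 10100101
byte 1: 11000011 XOR 01000101 = 10000110
byte 2: 10100001 XOR 10110000 = 00010001
byte 3: 11011000 XOR 10001100 = 01010100
byte 4: 11010001 XOR 11101100 = 00111101
byte 5: 00000111 XOR 11101100 = 11101011
byte 6: 11001001 XOR 11100110 = 00101111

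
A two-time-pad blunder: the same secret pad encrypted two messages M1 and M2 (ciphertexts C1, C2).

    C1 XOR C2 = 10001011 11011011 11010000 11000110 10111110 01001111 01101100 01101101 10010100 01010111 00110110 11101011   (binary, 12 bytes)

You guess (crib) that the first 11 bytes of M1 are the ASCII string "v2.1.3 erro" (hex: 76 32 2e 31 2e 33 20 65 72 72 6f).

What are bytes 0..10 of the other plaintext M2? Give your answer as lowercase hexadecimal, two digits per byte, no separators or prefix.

fde9fef7907c4c08e62559

Since C1 ⊕ C2 = M1 ⊕ M2, XORing with the guessed M1 bytes yields the corresponding M2 bytes: M2 = (C1 ⊕ C2) ⊕ M1.
10001011 xor 01110110 = 11111101
11011011 xor 00110010 = 11101001
11010000 xor 00101110 = 11111110
11000110 xor 00110001 = 11110111
10111110 xor 00101110 = 10010000
01001111 xor 00110011 = 01111100
01101100 xor 00100000 = 01001100
01101101 xor 01100101 = 00001000
10010100 xor 01110010 = 11100110
01010111 xor 01110010 = 00100101
00110110 xor 01101111 = 01011001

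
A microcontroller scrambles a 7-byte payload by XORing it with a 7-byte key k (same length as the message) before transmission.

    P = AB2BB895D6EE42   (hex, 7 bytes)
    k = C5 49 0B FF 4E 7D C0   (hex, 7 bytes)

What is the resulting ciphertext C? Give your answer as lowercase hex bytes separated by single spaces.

byte 0: 10101011 XOR 11000101 = 01101110
byte 1: 00101011 XOR 01001001 = 01100010
byte 2: 10111000 XOR 00001011 = 10110011
byte 3: 10010101 XOR 11111111 = 01101010
byte 4: 11010110 XOR 01001110 = 10011000
byte 5: 11101110 XOR 01111101 = 10010011
byte 6: 01000010 XOR 11000000 = 10000010

6e 62 b3 6a 98 93 82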